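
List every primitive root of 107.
There are φ(106) = 52 primitive roots mod 107: {2, 5, 6, 7, 8, 15, 17, 18, 20, 21, 22, 24, 26, 28, 31, 32, 38, 43, 45, 46, 50, 51, 54, 55, 58, 59, 60, 63, 65, 66, 67, 68, 70, 71, 72, 73, 74, 77, 78, 80, 82, 84, 88, 91, 93, 94, 95, 96, 97, 98, 103, 104}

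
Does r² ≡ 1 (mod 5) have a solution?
By Euler's criterion: 1^{2} ≡ 1 (mod 5). Since this equals 1, 1 is a QR.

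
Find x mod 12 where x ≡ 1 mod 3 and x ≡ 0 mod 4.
M = 3 × 4 = 12. M₁ = 4, y₁ ≡ 1 mod 3. M₂ = 3, y₂ ≡ 3 mod 4. x = 1×4×1 + 0×3×3 ≡ 4 mod 12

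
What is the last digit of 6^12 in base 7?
Using Fermat: 6^{6} ≡ 1 mod 7. 12 ≡ 0 mod 6. So 6^{12} ≡ 6^{0} ≡ 1 mod 7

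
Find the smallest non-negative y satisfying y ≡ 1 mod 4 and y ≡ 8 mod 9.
M = 4 × 9 = 36. M₁ = 9, y₁ ≡ 1 mod 4. M₂ = 4, y₂ ≡ 7 mod 9. y = 1×9×1 + 8×4×7 ≡ 17 mod 36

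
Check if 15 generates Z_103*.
15^{51} ≡ 1 (mod 103) and 51 < 102, so ord_103(15) = 51 ≠ 102 and 15 is not a primitive root.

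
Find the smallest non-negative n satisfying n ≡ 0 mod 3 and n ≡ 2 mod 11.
M = 3 × 11 = 33. M₁ = 11, y₁ ≡ 2 mod 3. M₂ = 3, y₂ ≡ 4 mod 11. n = 0×11×2 + 2×3×4 ≡ 24 mod 33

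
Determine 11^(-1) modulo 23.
Since 23 is prime, by Fermat 11^(-1) ≡ 11^{21} ≡ 21 mod 23. Verify: 11 × 21 = 231 ≡ 1 mod 23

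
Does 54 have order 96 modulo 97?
54^{24} ≡ 1 (mod 97) and 24 < 96, so ord_97(54) = 24 ≠ 96 and 54 is not a primitive root.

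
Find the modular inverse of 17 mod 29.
Since 29 is prime, by Fermat 17^(-1) ≡ 17^{27} ≡ 12 mod 29. Verify: 17 × 12 = 204 ≡ 1 mod 29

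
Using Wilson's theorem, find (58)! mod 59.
By Wilson's theorem, (58)! ≡ -1 ≡ 58 (mod 59)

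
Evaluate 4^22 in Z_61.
By repeated squaring (mod 61): 4^{1}≡4, 4^{2}≡16, 4^{4}≡12, 4^{8}≡22, 4^{16}≡57. Then 4^{22} = 4^{16+4+2} ≡ 57 × 12 × 16 ≡ 25 (mod 61)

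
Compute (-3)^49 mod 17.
Using Fermat: (-3)^{16} ≡ 1 mod 17. 49 ≡ 1 mod 16. So (-3)^{49} ≡ (-3)^{1} ≡ 14 mod 17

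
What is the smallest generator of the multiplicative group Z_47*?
g = 5. Powers: [5, 25, 31, 14, 23, 21, 11, 8, ...] generates all 46 non-zero residues.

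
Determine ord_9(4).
Powers of 4 mod 9: 4^1≡4, 4^2≡7, 4^3≡1. So the order of 4 is 3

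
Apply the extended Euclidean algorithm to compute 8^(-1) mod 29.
Extended GCD: 8(11) + 29(-3) = 1. So 8^(-1) ≡ 11 mod 29. Verify: 8 × 11 = 88 ≡ 1 mod 29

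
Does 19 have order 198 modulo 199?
19^{18} ≡ 1 mod 199 and 18 < 198, so ord_199(19) = 18 ≠ 198 and 19 is not a primitive root.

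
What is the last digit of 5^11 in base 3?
Using Fermat: 5^{2} ≡ 1 (mod 3). 11 ≡ 1 (mod 2). So 5^{11} ≡ 5^{1} ≡ 2 (mod 3)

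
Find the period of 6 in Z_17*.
Powers of 6 mod 17: 6^1≡6, 6^2≡2, 6^3≡12, 6^4≡4, 6^5≡7, 6^6≡8, 6^7≡14, 6^8≡16, 6^9≡11, 6^10≡15, 6^11≡5, 6^12≡13, 6^13≡10, 6^14≡9, 6^15≡3, 6^16≡1. ord_17(6) = 16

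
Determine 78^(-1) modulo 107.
Since 107 is prime, by Fermat 78^(-1) ≡ 78^{105} ≡ 59 (mod 107). Verify: 78 × 59 = 4602 ≡ 1 (mod 107)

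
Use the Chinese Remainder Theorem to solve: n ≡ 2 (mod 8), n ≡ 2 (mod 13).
M = 8 × 13 = 104. M₁ = 13, y₁ ≡ 5 (mod 8). M₂ = 8, y₂ ≡ 5 (mod 13). n = 2×13×5 + 2×8×5 ≡ 2 (mod 104)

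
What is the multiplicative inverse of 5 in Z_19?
Since 19 is prime, by Fermat 5^(-1) ≡ 5^{17} ≡ 4 (mod 19). Verify: 5 × 4 = 20 ≡ 1 (mod 19)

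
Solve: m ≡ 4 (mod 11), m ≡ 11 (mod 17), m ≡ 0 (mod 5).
M = 11 × 17 × 5 = 935. M₁ = 85, y₁ ≡ 7 (mod 11). M₂ = 55, y₂ ≡ 13 (mod 17). M₃ = 187, y₃ ≡ 3 (mod 5). m = 4×85×7 + 11×55×13 + 0×187×3 ≡ 895 (mod 935)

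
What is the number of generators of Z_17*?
Number of primitive roots mod 17 = φ(p-1) = φ(16) = 8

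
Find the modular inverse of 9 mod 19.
Since 19 is prime, by Fermat 9^(-1) ≡ 9^{17} ≡ 17 mod 19. Verify: 9 × 17 = 153 ≡ 1 mod 19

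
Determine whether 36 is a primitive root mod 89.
36^{44} ≡ 1 (mod 89) and 44 < 88, so ord_89(36) = 44 ≠ 88 and 36 is not a primitive root.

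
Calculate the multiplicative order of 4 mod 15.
Powers of 4 mod 15: 4^1≡4, 4^2≡1. So the order of 4 is 2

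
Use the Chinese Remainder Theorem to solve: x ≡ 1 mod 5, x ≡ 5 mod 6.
M = 5 × 6 = 30. M₁ = 6, y₁ ≡ 1 mod 5. M₂ = 5, y₂ ≡ 5 mod 6. x = 1×6×1 + 5×5×5 ≡ 11 mod 30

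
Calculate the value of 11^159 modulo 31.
Using Fermat: 11^{30} ≡ 1 mod 31. 159 ≡ 9 mod 30. So 11^{159} ≡ 11^{9} ≡ 23 mod 31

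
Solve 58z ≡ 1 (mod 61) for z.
Since 61 is prime, by Fermat 58^(-1) ≡ 58^{59} ≡ 20 (mod 61). Verify: 58 × 20 = 1160 ≡ 1 (mod 61)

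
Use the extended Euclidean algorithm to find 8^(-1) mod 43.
Extended GCD: 8(-16) + 43(3) = 1. So 8^(-1) ≡ -16 ≡ 27 (mod 43). Verify: 8 × 27 = 216 ≡ 1 (mod 43)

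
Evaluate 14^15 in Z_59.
By repeated squaring (mod 59): 14^{1}≡14, 14^{2}≡19, 14^{4}≡7, 14^{8}≡49. Then 14^{15} = 14^{8+4+2+1} ≡ 49 × 7 × 19 × 14 ≡ 24 (mod 59)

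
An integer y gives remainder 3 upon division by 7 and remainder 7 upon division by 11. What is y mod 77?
M = 7 × 11 = 77. M₁ = 11, y₁ ≡ 2 mod 7. M₂ = 7, y₂ ≡ 8 mod 11. y = 3×11×2 + 7×7×8 ≡ 73 mod 77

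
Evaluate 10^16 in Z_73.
By repeated squaring mod 73: 10^{1}≡10, 10^{2}≡27, 10^{4}≡72, 10^{8}≡1, 10^{16}≡1. So 10^{16} ≡ 1 mod 73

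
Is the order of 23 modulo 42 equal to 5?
Powers of 23 mod 42: 23^1≡23, 23^2≡25, 23^3≡29, 23^4≡37, 23^5≡11, 23^6≡1. 23^5≡11≢1, so ord ≠ 5. No, the actual order is 6.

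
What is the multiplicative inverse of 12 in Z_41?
Since 41 is prime, by Fermat 12^(-1) ≡ 12^{39} ≡ 24 mod 41. Verify: 12 × 24 = 288 ≡ 1 mod 41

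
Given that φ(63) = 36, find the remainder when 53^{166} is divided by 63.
By Euler: 53^{36} ≡ 1 (mod 63) since gcd(53, 63) = 1. 166 = 4×36 + 22. So 53^{166} ≡ 53^{22} ≡ 46 (mod 63)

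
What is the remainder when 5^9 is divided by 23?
By repeated squaring mod 23: 5^{1}≡5, 5^{2}≡2, 5^{4}≡4, 5^{8}≡16. Then 5^{9} = 5^{8+1} ≡ 16 × 5 ≡ 11 mod 23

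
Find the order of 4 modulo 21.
Powers of 4 mod 21: 4^1≡4, 4^2≡16, 4^3≡1. ord_21(4) = 3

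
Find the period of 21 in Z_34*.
Powers of 21 mod 34: 21^1≡21, 21^2≡33, 21^3≡13, 21^4≡1. Order = 4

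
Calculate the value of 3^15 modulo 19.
By repeated squaring mod 19: 3^{1}≡3, 3^{2}≡9, 3^{4}≡5, 3^{8}≡6. Then 3^{15} = 3^{8+4+2+1} ≡ 6 × 5 × 9 × 3 ≡ 12 mod 19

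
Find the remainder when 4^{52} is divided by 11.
By Fermat: 4^{10} ≡ 1 mod 11. 52 = 5×10 + 2. So 4^{52} ≡ 4^{2} ≡ 5 mod 11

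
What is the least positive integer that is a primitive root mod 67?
g = 2. For each prime q|66: 2^{33}≡66, 2^{22}≡37, 2^{6}≡64, none ≡ 1, so ord_67(2) = 66 and 2 is a primitive root.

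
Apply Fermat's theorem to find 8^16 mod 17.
By Fermat's Little Theorem, 8^{16} ≡ 1 mod 17 since 17 is prime and gcd(8, 17) = 1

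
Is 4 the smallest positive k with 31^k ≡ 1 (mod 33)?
Powers of 31 mod 33: 31^1≡31, 31^2≡4, 31^3≡25, 31^4≡16, 31^5≡1. 31^4≡16≢1, so ord ≠ 4. No, the actual order is 5.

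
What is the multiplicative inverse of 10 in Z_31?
Since 31 is prime, by Fermat 10^(-1) ≡ 10^{29} ≡ 28 (mod 31). Verify: 10 × 28 = 280 ≡ 1 (mod 31)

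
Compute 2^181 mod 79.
Using Fermat: 2^{78} ≡ 1 (mod 79). 181 ≡ 25 (mod 78). So 2^{181} ≡ 2^{25} ≡ 51 (mod 79)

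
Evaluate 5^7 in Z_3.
Using Fermat: 5^{2} ≡ 1 (mod 3). 7 ≡ 1 (mod 2). So 5^{7} ≡ 5^{1} ≡ 2 (mod 3)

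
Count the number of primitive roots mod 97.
Number of primitive roots mod 97 = φ(p-1) = φ(96) = 32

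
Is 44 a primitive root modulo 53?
44^{13} ≡ 1 (mod 53) and 13 < 52, so ord_53(44) = 13 ≠ 52 and 44 is not a primitive root.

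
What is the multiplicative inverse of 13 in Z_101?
Since 101 is prime, by Fermat 13^(-1) ≡ 13^{99} ≡ 70 (mod 101). Verify: 13 × 70 = 910 ≡ 1 (mod 101)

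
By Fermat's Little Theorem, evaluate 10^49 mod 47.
By Fermat: 10^{46} ≡ 1 mod 47. So 10^{49} = 10^{46} · 10^{3} ≡ 10^{3} ≡ 13 mod 47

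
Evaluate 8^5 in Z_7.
By repeated squaring (mod 7): 8^{1}≡1, 8^{2}≡1, 8^{4}≡1. Then 8^{5} = 8^{4+1} ≡ 1 × 1 ≡ 1 (mod 7)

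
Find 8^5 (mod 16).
By repeated squaring (mod 16): 8^{1}≡8, 8^{2}≡0, 8^{4}≡0. Then 8^{5} = 8^{4+1} ≡ 0 × 8 ≡ 0 (mod 16)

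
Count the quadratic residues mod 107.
The squaring map on Z_107* is 2-to-1, so there are (106)/2 = 53 QRs.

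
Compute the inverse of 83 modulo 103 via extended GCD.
Extended GCD: 83(36) + 103(-29) = 1. So 83^(-1) ≡ 36 (mod 103). Verify: 83 × 36 = 2988 ≡ 1 (mod 103)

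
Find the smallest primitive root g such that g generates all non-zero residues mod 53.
g = 2. Powers: [2, 4, 8, 16, 32, 11, 22, ...] generates all 52 non-zero residues.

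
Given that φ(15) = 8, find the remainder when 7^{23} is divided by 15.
By Euler: 7^{8} ≡ 1 (mod 15) since gcd(7, 15) = 1. 23 = 2×8 + 7. So 7^{23} ≡ 7^{7} ≡ 13 (mod 15)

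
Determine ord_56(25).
Powers of 25 mod 56: 25^1≡25, 25^2≡9, 25^3≡1. So the order of 25 is 3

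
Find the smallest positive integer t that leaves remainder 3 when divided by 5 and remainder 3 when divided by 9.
M = 5 × 9 = 45. M₁ = 9, y₁ ≡ 4 (mod 5). M₂ = 5, y₂ ≡ 2 (mod 9). t = 3×9×4 + 3×5×2 ≡ 3 (mod 45)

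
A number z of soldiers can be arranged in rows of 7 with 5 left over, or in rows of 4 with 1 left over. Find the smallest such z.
M = 7 × 4 = 28. M₁ = 4, y₁ ≡ 2 (mod 7). M₂ = 7, y₂ ≡ 3 (mod 4). z = 5×4×2 + 1×7×3 ≡ 5 (mod 28)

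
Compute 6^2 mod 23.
6^{2} = 36 ≡ 13 (mod 23)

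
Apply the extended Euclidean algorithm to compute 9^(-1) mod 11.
Extended GCD: 9(5) + 11(-4) = 1. So 9^(-1) ≡ 5 (mod 11). Verify: 9 × 5 = 45 ≡ 1 (mod 11)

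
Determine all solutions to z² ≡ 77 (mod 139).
The square roots of 77 mod 139 are 63 and 76. Verify: 63² = 3969 ≡ 77 (mod 139)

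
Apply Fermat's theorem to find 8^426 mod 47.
By Fermat: 8^{46} ≡ 1 mod 47. 426 ≡ 12 mod 46. So 8^{426} ≡ 8^{12} ≡ 14 mod 47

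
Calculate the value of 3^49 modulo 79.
By repeated squaring mod 79: 3^{1}≡3, 3^{2}≡9, 3^{4}≡2, 3^{8}≡4, 3^{16}≡16, 3^{32}≡19. Then 3^{49} = 3^{32+16+1} ≡ 19 × 16 × 3 ≡ 43 mod 79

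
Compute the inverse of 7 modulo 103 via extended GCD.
Extended GCD: 7(-44) + 103(3) = 1. So 7^(-1) ≡ -44 ≡ 59 (mod 103). Verify: 7 × 59 = 413 ≡ 1 (mod 103)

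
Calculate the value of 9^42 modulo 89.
By repeated squaring mod 89: 9^{1}≡9, 9^{2}≡81, 9^{4}≡64, 9^{8}≡2, 9^{16}≡4, 9^{32}≡16. Then 9^{42} = 9^{32+8+2} ≡ 16 × 2 × 81 ≡ 11 mod 89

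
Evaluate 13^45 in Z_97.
By repeated squaring (mod 97): 13^{1}≡13, 13^{2}≡72, 13^{4}≡43, 13^{8}≡6, 13^{16}≡36, 13^{32}≡35. Then 13^{45} = 13^{32+8+4+1} ≡ 35 × 6 × 43 × 13 ≡ 20 (mod 97)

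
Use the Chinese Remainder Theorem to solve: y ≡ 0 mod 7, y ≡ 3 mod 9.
M = 7 × 9 = 63. M₁ = 9, y₁ ≡ 4 mod 7. M₂ = 7, y₂ ≡ 4 mod 9. y = 0×9×4 + 3×7×4 ≡ 21 mod 63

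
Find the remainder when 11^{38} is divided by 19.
By Fermat: 11^{18} ≡ 1 (mod 19). 38 = 2×18 + 2. So 11^{38} ≡ 11^{2} ≡ 7 (mod 19)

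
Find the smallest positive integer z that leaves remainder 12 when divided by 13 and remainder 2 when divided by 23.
M = 13 × 23 = 299. M₁ = 23, y₁ ≡ 4 mod 13. M₂ = 13, y₂ ≡ 16 mod 23. z = 12×23×4 + 2×13×16 ≡ 25 mod 299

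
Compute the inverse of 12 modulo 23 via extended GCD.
Extended GCD: 12(2) + 23(-1) = 1. So 12^(-1) ≡ 2 mod 23. Verify: 12 × 2 = 24 ≡ 1 mod 23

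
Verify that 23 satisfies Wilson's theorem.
(22)! mod 23 = 22. Since this equals -1 mod 23, Wilson confirms 23 is prime.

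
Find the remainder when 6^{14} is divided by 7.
By Fermat: 6^{6} ≡ 1 (mod 7). 14 = 2×6 + 2. So 6^{14} ≡ 6^{2} ≡ 1 (mod 7)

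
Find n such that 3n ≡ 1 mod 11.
Since 11 is prime, by Fermat 3^(-1) ≡ 3^{9} ≡ 4 mod 11. Verify: 3 × 4 = 12 ≡ 1 mod 11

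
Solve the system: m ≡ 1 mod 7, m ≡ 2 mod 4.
M = 7 × 4 = 28. M₁ = 4, y₁ ≡ 2 mod 7. M₂ = 7, y₂ ≡ 3 mod 4. m = 1×4×2 + 2×7×3 ≡ 22 mod 28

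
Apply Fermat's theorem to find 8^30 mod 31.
By Fermat's Little Theorem, 8^{30} ≡ 1 mod 31 since 31 is prime and gcd(8, 31) = 1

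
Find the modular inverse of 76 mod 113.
Since 113 is prime, by Fermat 76^(-1) ≡ 76^{111} ≡ 58 (mod 113). Verify: 76 × 58 = 4408 ≡ 1 (mod 113)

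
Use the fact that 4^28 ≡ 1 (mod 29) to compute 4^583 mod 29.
By Fermat: 4^{28} ≡ 1 (mod 29). 583 ≡ 23 (mod 28). So 4^{583} ≡ 4^{23} ≡ 13 (mod 29)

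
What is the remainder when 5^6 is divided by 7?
Using Fermat: 5^{6} ≡ 1 mod 7. 6 ≡ 0 mod 6. So 5^{6} ≡ 5^{0} ≡ 1 mod 7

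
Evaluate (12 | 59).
(12/59) = 12^{29} mod 59 = 1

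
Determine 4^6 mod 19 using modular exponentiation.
By repeated squaring mod 19: 4^{1}≡4, 4^{2}≡16, 4^{4}≡9. Then 4^{6} = 4^{4+2} ≡ 9 × 16 ≡ 11 mod 19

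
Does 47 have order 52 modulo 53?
47^{13} ≡ 1 mod 53 and 13 < 52, so ord_53(47) = 13 ≠ 52 and 47 is not a primitive root.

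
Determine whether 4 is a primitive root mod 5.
4^{2} ≡ 1 mod 5 and 2 < 4, so ord_5(4) = 2 ≠ 4 and 4 is not a primitive root.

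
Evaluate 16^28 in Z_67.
By repeated squaring (mod 67): 16^{1}≡16, 16^{2}≡55, 16^{4}≡10, 16^{8}≡33, 16^{16}≡17. Then 16^{28} = 16^{16+8+4} ≡ 17 × 33 × 10 ≡ 49 (mod 67)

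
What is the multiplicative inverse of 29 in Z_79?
Since 79 is prime, by Fermat 29^(-1) ≡ 29^{77} ≡ 30 (mod 79). Verify: 29 × 30 = 870 ≡ 1 (mod 79)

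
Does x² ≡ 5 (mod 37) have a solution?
By Euler's criterion: 5^{18} ≡ 36 (mod 37). Since this equals -1 (≡ 36), 5 is not a QR.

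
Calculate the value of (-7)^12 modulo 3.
Using Fermat: (-7)^{2} ≡ 1 (mod 3). 12 ≡ 0 (mod 2). So (-7)^{12} ≡ (-7)^{0} ≡ 1 (mod 3)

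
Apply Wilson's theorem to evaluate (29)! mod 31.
(30)! = (29)! × (30) ≡ -1 (mod 31). So (29)! ≡ -1 × (30)^(-1) ≡ (-1)×(-1) = 1 (mod 31)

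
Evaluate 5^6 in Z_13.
By repeated squaring (mod 13): 5^{1}≡5, 5^{2}≡12, 5^{4}≡1. Then 5^{6} = 5^{4+2} ≡ 1 × 12 ≡ 12 (mod 13)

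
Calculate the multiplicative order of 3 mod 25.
Powers of 3 mod 25: 3^1≡3, 3^2≡9, 3^3≡2, 3^4≡6, 3^5≡18, 3^6≡4, 3^7≡12, 3^8≡11, 3^9≡8, 3^10≡24, 3^11≡22, 3^12≡16, 3^13≡23, 3^14≡19, 3^15≡7, 3^16≡21, 3^17≡13, 3^18≡14, 3^19≡17, 3^20≡1. So the order of 3 is 20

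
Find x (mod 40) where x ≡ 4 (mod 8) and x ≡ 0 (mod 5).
M = 8 × 5 = 40. M₁ = 5, y₁ ≡ 5 (mod 8). M₂ = 8, y₂ ≡ 2 (mod 5). x = 4×5×5 + 0×8×2 ≡ 20 (mod 40)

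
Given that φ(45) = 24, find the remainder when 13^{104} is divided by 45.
By Euler: 13^{24} ≡ 1 (mod 45) since gcd(13, 45) = 1. 104 = 4×24 + 8. So 13^{104} ≡ 13^{8} ≡ 16 (mod 45)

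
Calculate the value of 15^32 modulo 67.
By repeated squaring (mod 67): 15^{1}≡15, 15^{2}≡24, 15^{4}≡40, 15^{8}≡59, 15^{16}≡64, 15^{32}≡9. So 15^{32} ≡ 9 (mod 67)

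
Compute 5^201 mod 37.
Using Fermat: 5^{36} ≡ 1 (mod 37). 201 ≡ 21 (mod 36). So 5^{201} ≡ 5^{21} ≡ 23 (mod 37)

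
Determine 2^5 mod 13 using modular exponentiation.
By repeated squaring (mod 13): 2^{1}≡2, 2^{2}≡4, 2^{4}≡3. Then 2^{5} = 2^{4+1} ≡ 3 × 2 ≡ 6 (mod 13)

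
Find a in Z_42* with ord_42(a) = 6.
11 has order 6 mod 42 since 11^{6} ≡ 1 mod 42 and no smaller power works.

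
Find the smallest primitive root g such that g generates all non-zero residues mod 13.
g = 2. Powers: [2, 4, 8, 3, 6, 12, 11, 9, 5, 10, ...] generates all 12 non-zero residues.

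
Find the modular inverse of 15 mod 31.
Since 31 is prime, by Fermat 15^(-1) ≡ 15^{29} ≡ 29 (mod 31). Verify: 15 × 29 = 435 ≡ 1 (mod 31)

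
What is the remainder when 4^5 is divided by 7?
By repeated squaring mod 7: 4^{1}≡4, 4^{2}≡2, 4^{4}≡4. Then 4^{5} = 4^{4+1} ≡ 4 × 4 ≡ 2 mod 7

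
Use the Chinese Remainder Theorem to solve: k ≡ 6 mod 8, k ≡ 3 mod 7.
M = 8 × 7 = 56. M₁ = 7, y₁ ≡ 7 mod 8. M₂ = 8, y₂ ≡ 1 mod 7. k = 6×7×7 + 3×8×1 ≡ 38 mod 56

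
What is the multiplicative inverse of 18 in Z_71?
Since 71 is prime, by Fermat 18^(-1) ≡ 18^{69} ≡ 4 mod 71. Verify: 18 × 4 = 72 ≡ 1 mod 71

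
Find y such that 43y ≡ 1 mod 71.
Since 71 is prime, by Fermat 43^(-1) ≡ 43^{69} ≡ 38 mod 71. Verify: 43 × 38 = 1634 ≡ 1 mod 71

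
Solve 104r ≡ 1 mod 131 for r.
Since 131 is prime, by Fermat 104^(-1) ≡ 104^{129} ≡ 97 mod 131. Verify: 104 × 97 = 10088 ≡ 1 mod 131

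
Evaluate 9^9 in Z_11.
By repeated squaring mod 11: 9^{1}≡9, 9^{2}≡4, 9^{4}≡5, 9^{8}≡3. Then 9^{9} = 9^{8+1} ≡ 3 × 9 ≡ 5 mod 11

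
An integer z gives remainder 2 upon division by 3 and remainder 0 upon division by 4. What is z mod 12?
M = 3 × 4 = 12. M₁ = 4, y₁ ≡ 1 mod 3. M₂ = 3, y₂ ≡ 3 mod 4. z = 2×4×1 + 0×3×3 ≡ 8 mod 12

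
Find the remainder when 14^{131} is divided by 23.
By Fermat: 14^{22} ≡ 1 mod 23. 131 = 5×22 + 21. So 14^{131} ≡ 14^{21} ≡ 5 mod 23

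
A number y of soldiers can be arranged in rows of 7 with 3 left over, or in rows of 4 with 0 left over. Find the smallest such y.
M = 7 × 4 = 28. M₁ = 4, y₁ ≡ 2 (mod 7). M₂ = 7, y₂ ≡ 3 (mod 4). y = 3×4×2 + 0×7×3 ≡ 24 (mod 28)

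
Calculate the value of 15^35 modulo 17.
Using Fermat: 15^{16} ≡ 1 (mod 17). 35 ≡ 3 (mod 16). So 15^{35} ≡ 15^{3} ≡ 9 (mod 17)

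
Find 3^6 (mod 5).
Using Fermat: 3^{4} ≡ 1 (mod 5). 6 ≡ 2 (mod 4). So 3^{6} ≡ 3^{2} ≡ 4 (mod 5)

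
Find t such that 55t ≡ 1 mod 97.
Since 97 is prime, by Fermat 55^(-1) ≡ 55^{95} ≡ 30 mod 97. Verify: 55 × 30 = 1650 ≡ 1 mod 97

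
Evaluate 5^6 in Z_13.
By repeated squaring mod 13: 5^{1}≡5, 5^{2}≡12, 5^{4}≡1. Then 5^{6} = 5^{4+2} ≡ 1 × 12 ≡ 12 mod 13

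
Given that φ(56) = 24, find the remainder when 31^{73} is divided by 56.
By Euler: 31^{24} ≡ 1 (mod 56) since gcd(31, 56) = 1. 73 = 3×24 + 1. So 31^{73} ≡ 31^{1} ≡ 31 (mod 56)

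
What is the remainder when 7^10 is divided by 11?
Using Fermat: 7^{10} ≡ 1 (mod 11). 10 ≡ 0 (mod 10). So 7^{10} ≡ 7^{0} ≡ 1 (mod 11)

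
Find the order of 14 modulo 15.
Powers of 14 mod 15: 14^1≡14, 14^2≡1. Order = 2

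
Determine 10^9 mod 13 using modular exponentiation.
By repeated squaring (mod 13): 10^{1}≡10, 10^{2}≡9, 10^{4}≡3, 10^{8}≡9. Then 10^{9} = 10^{8+1} ≡ 9 × 10 ≡ 12 (mod 13)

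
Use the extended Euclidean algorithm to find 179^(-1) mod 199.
Extended GCD: 179(-10) + 199(9) = 1. So 179^(-1) ≡ -10 ≡ 189 mod 199. Verify: 179 × 189 = 33831 ≡ 1 mod 199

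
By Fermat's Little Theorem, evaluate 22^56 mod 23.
By Fermat: 22^{22} ≡ 1 (mod 23). 56 = 2×22 + 12. So 22^{56} ≡ 22^{12} ≡ 1 (mod 23)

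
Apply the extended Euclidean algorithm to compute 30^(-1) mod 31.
Extended GCD: 30(-1) + 31(1) = 1. So 30^(-1) ≡ -1 ≡ 30 (mod 31). Verify: 30 × 30 = 900 ≡ 1 (mod 31)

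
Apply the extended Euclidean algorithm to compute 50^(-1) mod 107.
Extended GCD: 50(15) + 107(-7) = 1. So 50^(-1) ≡ 15 (mod 107). Verify: 50 × 15 = 750 ≡ 1 (mod 107)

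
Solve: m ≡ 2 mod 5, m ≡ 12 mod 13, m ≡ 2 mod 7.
M = 5 × 13 × 7 = 455. M₁ = 91, y₁ ≡ 1 mod 5. M₂ = 35, y₂ ≡ 3 mod 13. M₃ = 65, y₃ ≡ 4 mod 7. m = 2×91×1 + 12×35×3 + 2×65×4 ≡ 142 mod 455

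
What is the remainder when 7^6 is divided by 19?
By repeated squaring (mod 19): 7^{1}≡7, 7^{2}≡11, 7^{4}≡7. Then 7^{6} = 7^{4+2} ≡ 7 × 11 ≡ 1 (mod 19)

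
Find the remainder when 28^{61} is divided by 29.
By Fermat: 28^{28} ≡ 1 mod 29. 61 = 2×28 + 5. So 28^{61} ≡ 28^{5} ≡ 28 mod 29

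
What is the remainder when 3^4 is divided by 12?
3^{4} = 81 ≡ 9 mod 12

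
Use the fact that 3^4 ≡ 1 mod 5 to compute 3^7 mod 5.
By Fermat: 3^{4} ≡ 1 mod 5. So 3^{7} = 3^{4} · 3^{3} ≡ 3^{3} ≡ 2 mod 5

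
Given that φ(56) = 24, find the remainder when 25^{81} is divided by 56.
By Euler: 25^{24} ≡ 1 (mod 56) since gcd(25, 56) = 1. 81 = 3×24 + 9. So 25^{81} ≡ 25^{9} ≡ 1 (mod 56)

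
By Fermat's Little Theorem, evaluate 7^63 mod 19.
By Fermat: 7^{18} ≡ 1 mod 19. 63 = 3×18 + 9. So 7^{63} ≡ 7^{9} ≡ 1 mod 19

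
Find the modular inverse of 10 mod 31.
Since 31 is prime, by Fermat 10^(-1) ≡ 10^{29} ≡ 28 mod 31. Verify: 10 × 28 = 280 ≡ 1 mod 31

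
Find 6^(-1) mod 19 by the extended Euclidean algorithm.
Extended GCD: 6(-3) + 19(1) = 1. So 6^(-1) ≡ -3 ≡ 16 mod 19. Verify: 6 × 16 = 96 ≡ 1 mod 19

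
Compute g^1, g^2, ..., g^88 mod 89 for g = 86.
86^1, 86^2, ..., 86^{88} mod 89: [86, 9, 62, 81, 24, 17, 38, 64, 75, 42, 52, 22, 23, 20, 29, 2, 83, 18, 35, 73, 48, 34, 76, 39, 61, 84, 15, 44, 46, 40, 58, 4, 77, 36, 70, 57, 7, 68, 63, 78, 33, 79, 30, 88, 3, 80, 27, 8, 65, 72, 51, 25, 14, 47, 37, 67, 66, 69, 60, 87, 6, 71, 54, 16, 41, 55, 13, 50, 28, 5, 74, 45, 43, 49, 31, 85, 12, 53, 19, 32, 82, 21, 26, 11, 56, 10, 59, 1]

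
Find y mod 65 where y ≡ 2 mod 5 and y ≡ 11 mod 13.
M = 5 × 13 = 65. M₁ = 13, y₁ ≡ 2 mod 5. M₂ = 5, y₂ ≡ 8 mod 13. y = 2×13×2 + 11×5×8 ≡ 37 mod 65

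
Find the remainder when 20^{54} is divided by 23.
By Fermat: 20^{22} ≡ 1 mod 23. 54 = 2×22 + 10. So 20^{54} ≡ 20^{10} ≡ 8 mod 23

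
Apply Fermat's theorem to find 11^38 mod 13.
By Fermat: 11^{12} ≡ 1 mod 13. 38 = 3×12 + 2. So 11^{38} ≡ 11^{2} ≡ 4 mod 13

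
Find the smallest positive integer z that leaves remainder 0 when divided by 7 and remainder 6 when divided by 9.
M = 7 × 9 = 63. M₁ = 9, y₁ ≡ 4 (mod 7). M₂ = 7, y₂ ≡ 4 (mod 9). z = 0×9×4 + 6×7×4 ≡ 42 (mod 63)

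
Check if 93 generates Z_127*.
ord_127(93) divides 126. For each prime q|126: 93^{63}≡126, 93^{42}≡19, 93^{18}≡8, none ≡ 1. So 93 has order 126 and is a primitive root mod 127.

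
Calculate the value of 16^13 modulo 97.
By repeated squaring (mod 97): 16^{1}≡16, 16^{2}≡62, 16^{4}≡61, 16^{8}≡35. Then 16^{13} = 16^{8+4+1} ≡ 35 × 61 × 16 ≡ 16 (mod 97)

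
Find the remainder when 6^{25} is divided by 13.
By Fermat: 6^{12} ≡ 1 (mod 13). 25 = 2×12 + 1. So 6^{25} ≡ 6^{1} ≡ 6 (mod 13)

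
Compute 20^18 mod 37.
By repeated squaring mod 37: 20^{1}≡20, 20^{2}≡30, 20^{4}≡12, 20^{8}≡33, 20^{16}≡16. Then 20^{18} = 20^{16+2} ≡ 16 × 30 ≡ 36 mod 37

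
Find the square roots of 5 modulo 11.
The square roots of 5 mod 11 are 4 and 7. Verify: 4² = 16 ≡ 5 mod 11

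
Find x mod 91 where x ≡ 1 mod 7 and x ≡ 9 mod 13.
M = 7 × 13 = 91. M₁ = 13, y₁ ≡ 6 mod 7. M₂ = 7, y₂ ≡ 2 mod 13. x = 1×13×6 + 9×7×2 ≡ 22 mod 91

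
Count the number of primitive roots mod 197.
A prime p has φ(p-1) primitive roots; here φ(196) = 84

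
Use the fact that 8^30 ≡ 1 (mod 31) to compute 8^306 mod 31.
By Fermat: 8^{30} ≡ 1 (mod 31). 306 ≡ 6 (mod 30). So 8^{306} ≡ 8^{6} ≡ 8 (mod 31)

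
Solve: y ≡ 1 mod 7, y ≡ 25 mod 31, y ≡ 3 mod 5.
M = 7 × 31 × 5 = 1085. M₁ = 155, y₁ ≡ 1 mod 7. M₂ = 35, y₂ ≡ 8 mod 31. M₃ = 217, y₃ ≡ 3 mod 5. y = 1×155×1 + 25×35×8 + 3×217×3 ≡ 428 mod 1085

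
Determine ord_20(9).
Powers of 9 mod 20: 9^1≡9, 9^2≡1. So the order of 9 is 2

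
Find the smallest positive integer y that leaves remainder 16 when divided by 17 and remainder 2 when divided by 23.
M = 17 × 23 = 391. M₁ = 23, y₁ ≡ 3 mod 17. M₂ = 17, y₂ ≡ 19 mod 23. y = 16×23×3 + 2×17×19 ≡ 186 mod 391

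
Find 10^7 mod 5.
By repeated squaring mod 5: 10^{1}≡0, 10^{2}≡0, 10^{4}≡0. Then 10^{7} = 10^{4+2+1} ≡ 0 × 0 × 0 ≡ 0 mod 5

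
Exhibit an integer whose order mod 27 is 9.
4 has order 9 mod 27 since 4^{9} ≡ 1 mod 27 and no smaller power works.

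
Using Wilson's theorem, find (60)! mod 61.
By Wilson's theorem, (60)! ≡ -1 ≡ 60 mod 61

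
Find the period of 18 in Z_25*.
Powers of 18 mod 25: 18^1≡18, 18^2≡24, 18^3≡7, 18^4≡1. So the order of 18 is 4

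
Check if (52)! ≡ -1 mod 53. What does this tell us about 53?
(52)! mod 53 = 52. Since this equals -1 mod 53, Wilson confirms 53 is prime.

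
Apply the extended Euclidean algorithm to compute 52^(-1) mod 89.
Extended GCD: 52(12) + 89(-7) = 1. So 52^(-1) ≡ 12 (mod 89). Verify: 52 × 12 = 624 ≡ 1 (mod 89)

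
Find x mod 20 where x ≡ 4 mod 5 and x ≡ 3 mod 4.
M = 5 × 4 = 20. M₁ = 4, y₁ ≡ 4 mod 5. M₂ = 5, y₂ ≡ 1 mod 4. x = 4×4×4 + 3×5×1 ≡ 19 mod 20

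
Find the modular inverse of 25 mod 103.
Since 103 is prime, by Fermat 25^(-1) ≡ 25^{101} ≡ 33 mod 103. Verify: 25 × 33 = 825 ≡ 1 mod 103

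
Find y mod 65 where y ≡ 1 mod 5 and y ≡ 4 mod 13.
M = 5 × 13 = 65. M₁ = 13, y₁ ≡ 2 mod 5. M₂ = 5, y₂ ≡ 8 mod 13. y = 1×13×2 + 4×5×8 ≡ 56 mod 65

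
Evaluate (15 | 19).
(15/19) = 15^{9} mod 19 = -1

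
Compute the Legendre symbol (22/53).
(22/53) = 22^{26} mod 53 = -1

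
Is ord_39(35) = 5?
Powers of 35 mod 39: 35^1≡35, 35^2≡16, 35^3≡14, 35^4≡22, 35^5≡29, 35^6≡1. 35^5≡29≢1, so ord ≠ 5. No, the actual order is 6.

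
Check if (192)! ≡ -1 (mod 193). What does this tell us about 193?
(192)! mod 193 = 192. Since this equals -1 (mod 193), Wilson confirms 193 is prime.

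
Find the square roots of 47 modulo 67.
The square roots of 47 mod 67 are 39 and 28. Verify: 39² = 1521 ≡ 47 mod 67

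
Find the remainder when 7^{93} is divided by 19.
By Fermat: 7^{18} ≡ 1 mod 19. 93 = 5×18 + 3. So 7^{93} ≡ 7^{3} ≡ 1 mod 19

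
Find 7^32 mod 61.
By repeated squaring mod 61: 7^{1}≡7, 7^{2}≡49, 7^{4}≡22, 7^{8}≡57, 7^{16}≡16, 7^{32}≡12. So 7^{32} ≡ 12 mod 61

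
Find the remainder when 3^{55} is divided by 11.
By Fermat: 3^{10} ≡ 1 (mod 11). 55 = 5×10 + 5. So 3^{55} ≡ 3^{5} ≡ 1 (mod 11)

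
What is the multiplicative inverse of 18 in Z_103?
Since 103 is prime, by Fermat 18^(-1) ≡ 18^{101} ≡ 63 (mod 103). Verify: 18 × 63 = 1134 ≡ 1 (mod 103)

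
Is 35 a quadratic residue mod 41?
By Euler's criterion: 35^{20} ≡ 40 (mod 41). Since this equals -1 (≡ 40), 35 is not a QR.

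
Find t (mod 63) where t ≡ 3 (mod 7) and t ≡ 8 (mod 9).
M = 7 × 9 = 63. M₁ = 9, y₁ ≡ 4 (mod 7). M₂ = 7, y₂ ≡ 4 (mod 9). t = 3×9×4 + 8×7×4 ≡ 17 (mod 63)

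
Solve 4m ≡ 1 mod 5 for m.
Since 5 is prime, by Fermat 4^(-1) ≡ 4^{3} ≡ 4 mod 5. Verify: 4 × 4 = 16 ≡ 1 mod 5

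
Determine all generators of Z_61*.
There are φ(60) = 16 primitive roots mod 61: {2, 6, 7, 10, 17, 18, 26, 30, 31, 35, 43, 44, 51, 54, 55, 59}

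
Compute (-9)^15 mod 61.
By repeated squaring (mod 61): (-9)^{1}≡52, (-9)^{2}≡20, (-9)^{4}≡34, (-9)^{8}≡58. Then (-9)^{15} = (-9)^{8+4+2+1} ≡ 58 × 34 × 20 × 52 ≡ 60 (mod 61)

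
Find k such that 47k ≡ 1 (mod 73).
Since 73 is prime, by Fermat 47^(-1) ≡ 47^{71} ≡ 14 (mod 73). Verify: 47 × 14 = 658 ≡ 1 (mod 73)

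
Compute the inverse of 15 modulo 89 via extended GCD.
Extended GCD: 15(6) + 89(-1) = 1. So 15^(-1) ≡ 6 mod 89. Verify: 15 × 6 = 90 ≡ 1 mod 89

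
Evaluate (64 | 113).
(64/113) = 64^{56} mod 113 = 1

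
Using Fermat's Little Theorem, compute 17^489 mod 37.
By Fermat: 17^{36} ≡ 1 (mod 37). 489 ≡ 21 (mod 36). So 17^{489} ≡ 17^{21} ≡ 8 (mod 37)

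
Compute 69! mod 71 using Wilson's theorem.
(70)! = (69)! × (70) ≡ -1 mod 71. So (69)! ≡ -1 × (70)^(-1) ≡ (-1)×(-1) = 1 mod 71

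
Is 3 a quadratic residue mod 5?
By Euler's criterion: 3^{2} ≡ 4 (mod 5). Since this equals -1 (≡ 4), 3 is not a QR.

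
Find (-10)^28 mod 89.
By repeated squaring mod 89: (-10)^{1}≡79, (-10)^{2}≡11, (-10)^{4}≡32, (-10)^{8}≡45, (-10)^{16}≡67. Then (-10)^{28} = (-10)^{16+8+4} ≡ 67 × 45 × 32 ≡ 4 mod 89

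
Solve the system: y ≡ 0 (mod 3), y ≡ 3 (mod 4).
M = 3 × 4 = 12. M₁ = 4, y₁ ≡ 1 (mod 3). M₂ = 3, y₂ ≡ 3 (mod 4). y = 0×4×1 + 3×3×3 ≡ 3 (mod 12)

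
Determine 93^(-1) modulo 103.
Since 103 is prime, by Fermat 93^(-1) ≡ 93^{101} ≡ 72 (mod 103). Verify: 93 × 72 = 6696 ≡ 1 (mod 103)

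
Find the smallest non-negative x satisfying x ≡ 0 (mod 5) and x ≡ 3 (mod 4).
M = 5 × 4 = 20. M₁ = 4, y₁ ≡ 4 (mod 5). M₂ = 5, y₂ ≡ 1 (mod 4). x = 0×4×4 + 3×5×1 ≡ 15 (mod 20)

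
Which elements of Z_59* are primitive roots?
There are φ(58) = 28 primitive roots mod 59: {2, 6, 8, 10, 11, 13, 14, 18, 23, 24, 30, 31, 32, 33, 34, 37, 38, 39, 40, 42, 43, 44, 47, 50, 52, 54, 55, 56}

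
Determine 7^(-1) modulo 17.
Since 17 is prime, by Fermat 7^(-1) ≡ 7^{15} ≡ 5 mod 17. Verify: 7 × 5 = 35 ≡ 1 mod 17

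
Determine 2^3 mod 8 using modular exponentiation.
2^{3} = 8 ≡ 0 (mod 8)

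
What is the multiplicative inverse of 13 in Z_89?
Since 89 is prime, by Fermat 13^(-1) ≡ 13^{87} ≡ 48 mod 89. Verify: 13 × 48 = 624 ≡ 1 mod 89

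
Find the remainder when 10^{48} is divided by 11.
By Fermat: 10^{10} ≡ 1 mod 11. 48 = 4×10 + 8. So 10^{48} ≡ 10^{8} ≡ 1 mod 11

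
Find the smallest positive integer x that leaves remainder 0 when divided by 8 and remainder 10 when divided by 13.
M = 8 × 13 = 104. M₁ = 13, y₁ ≡ 5 mod 8. M₂ = 8, y₂ ≡ 5 mod 13. x = 0×13×5 + 10×8×5 ≡ 88 mod 104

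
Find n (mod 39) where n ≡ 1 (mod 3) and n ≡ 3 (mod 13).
M = 3 × 13 = 39. M₁ = 13, y₁ ≡ 1 (mod 3). M₂ = 3, y₂ ≡ 9 (mod 13). n = 1×13×1 + 3×3×9 ≡ 16 (mod 39)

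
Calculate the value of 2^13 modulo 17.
By repeated squaring (mod 17): 2^{1}≡2, 2^{2}≡4, 2^{4}≡16, 2^{8}≡1. Then 2^{13} = 2^{8+4+1} ≡ 1 × 16 × 2 ≡ 15 (mod 17)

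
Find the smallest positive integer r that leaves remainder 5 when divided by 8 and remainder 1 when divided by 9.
M = 8 × 9 = 72. M₁ = 9, y₁ ≡ 1 mod 8. M₂ = 8, y₂ ≡ 8 mod 9. r = 5×9×1 + 1×8×8 ≡ 37 mod 72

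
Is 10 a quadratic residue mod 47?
By Euler's criterion: 10^{23} ≡ 46 (mod 47). Since this equals -1 (≡ 46), 10 is not a QR.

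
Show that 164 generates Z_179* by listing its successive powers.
164^1, 164^2, ..., 164^{178} mod 179: [164, 46, 26, 147, 122, 139, 63, 129, 34, 27, 132, 168, 165, 31, 72, 173, 90, 82, 23, 13, 163, 61, 159, 121, 154, 17, 103, 66, 84, 172, 105, 36, 176, 45, 41, 101, 96, 171, 120, 169, 150, 77, 98, 141, 33, 42, 86, 142, 18, 88, 112, 110, 140, 48, 175, 60, 174, 75, 128, 49, 160, 106, 21, 43, 71, 9, 44, 56, 55, 70, 24, 177, 30, 87, 127, 64, 114, 80, 53, 100, 111, 125, 94, 22, 28, 117, 35, 12, 178, 15, 133, 153, 32, 57, 40, 116, 50, 145, 152, 47, 11, 14, 148, 107, 6, 89, 97, 156, 166, 16, 118, 20, 58, 25, 162, 76, 113, 95, 7, 74, 143, 3, 134, 138, 78, 83, 8, 59, 10, 29, 102, 81, 38, 146, 137, 93, 37, 161, 91, 67, 69, 39, 131, 4, 119, 5, 104, 51, 130, 19, 73, 158, 136, 108, 170, 135, 123, 124, 109, 155, 2, 149, 92, 52, 115, 65, 99, 126, 79, 68, 54, 85, 157, 151, 62, 144, 167, 1]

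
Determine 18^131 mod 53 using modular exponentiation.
Using Fermat: 18^{52} ≡ 1 (mod 53). 131 ≡ 27 (mod 52). So 18^{131} ≡ 18^{27} ≡ 35 (mod 53)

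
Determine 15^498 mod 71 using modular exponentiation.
Using Fermat: 15^{70} ≡ 1 (mod 71). 498 ≡ 8 (mod 70). So 15^{498} ≡ 15^{8} ≡ 4 (mod 71)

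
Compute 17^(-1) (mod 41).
Since 41 is prime, by Fermat 17^(-1) ≡ 17^{39} ≡ 29 (mod 41). Verify: 17 × 29 = 493 ≡ 1 (mod 41)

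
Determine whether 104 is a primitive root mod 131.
ord_131(104) divides 130. For each prime q|130: 104^{65}≡130, 104^{26}≡53, 104^{10}≡113, none ≡ 1. So 104 has order 130 and is a primitive root mod 131.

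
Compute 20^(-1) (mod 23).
Since 23 is prime, by Fermat 20^(-1) ≡ 20^{21} ≡ 15 (mod 23). Verify: 20 × 15 = 300 ≡ 1 (mod 23)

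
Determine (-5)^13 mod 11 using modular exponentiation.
Using Fermat: (-5)^{10} ≡ 1 (mod 11). 13 ≡ 3 (mod 10). So (-5)^{13} ≡ (-5)^{3} ≡ 7 (mod 11)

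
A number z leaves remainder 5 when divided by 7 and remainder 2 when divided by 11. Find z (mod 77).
M = 7 × 11 = 77. M₁ = 11, y₁ ≡ 2 (mod 7). M₂ = 7, y₂ ≡ 8 (mod 11). z = 5×11×2 + 2×7×8 ≡ 68 (mod 77)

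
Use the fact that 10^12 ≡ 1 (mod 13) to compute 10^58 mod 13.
By Fermat: 10^{12} ≡ 1 (mod 13). 58 = 4×12 + 10. So 10^{58} ≡ 10^{10} ≡ 3 (mod 13)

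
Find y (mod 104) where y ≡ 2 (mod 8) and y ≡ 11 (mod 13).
M = 8 × 13 = 104. M₁ = 13, y₁ ≡ 5 (mod 8). M₂ = 8, y₂ ≡ 5 (mod 13). y = 2×13×5 + 11×8×5 ≡ 50 (mod 104)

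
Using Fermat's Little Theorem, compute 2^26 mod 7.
By Fermat: 2^{6} ≡ 1 mod 7. 26 = 4×6 + 2. So 2^{26} ≡ 2^{2} ≡ 4 mod 7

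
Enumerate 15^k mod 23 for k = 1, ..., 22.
15^1, 15^2, ..., 15^{22} mod 23: [15, 18, 17, 2, 7, 13, 11, 4, 14, 3, 22, 8, 5, 6, 21, 16, 10, 12, 19, 9, 20, 1]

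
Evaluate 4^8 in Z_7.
Using Fermat: 4^{6} ≡ 1 mod 7. 8 ≡ 2 mod 6. So 4^{8} ≡ 4^{2} ≡ 2 mod 7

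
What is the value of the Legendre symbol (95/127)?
(95/127) = 95^{63} mod 127 = -1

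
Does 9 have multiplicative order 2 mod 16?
Powers of 9 mod 16: 9^1≡9, 9^2≡1. First k with 9^k≡1 is k=2. Yes, ord_16(9) = 2.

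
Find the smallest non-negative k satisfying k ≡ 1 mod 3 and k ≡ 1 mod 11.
M = 3 × 11 = 33. M₁ = 11, y₁ ≡ 2 mod 3. M₂ = 3, y₂ ≡ 4 mod 11. k = 1×11×2 + 1×3×4 ≡ 1 mod 33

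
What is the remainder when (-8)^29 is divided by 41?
By repeated squaring mod 41: (-8)^{1}≡33, (-8)^{2}≡23, (-8)^{4}≡37, (-8)^{8}≡16, (-8)^{16}≡10. Then (-8)^{29} = (-8)^{16+8+4+1} ≡ 10 × 16 × 37 × 33 ≡ 36 mod 41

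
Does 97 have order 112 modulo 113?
97^{14} ≡ 1 (mod 113) and 14 < 112, so ord_113(97) = 14 ≠ 112 and 97 is not a primitive root.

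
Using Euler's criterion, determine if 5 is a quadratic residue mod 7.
By Euler's criterion: 5^{3} ≡ 6 mod 7. Since this equals -1 (≡ 6), 5 is not a QR.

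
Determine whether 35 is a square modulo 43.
By Euler's criterion: 35^{21} ≡ 1 (mod 43). Since this equals 1, 35 is a QR.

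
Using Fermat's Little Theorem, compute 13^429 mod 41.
By Fermat: 13^{40} ≡ 1 (mod 41). 429 ≡ 29 (mod 40). So 13^{429} ≡ 13^{29} ≡ 34 (mod 41)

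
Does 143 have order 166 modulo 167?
ord_167(143) divides 166. For each prime q|166: 143^{83}≡166, 143^{2}≡75, none ≡ 1. So 143 has order 166 and is a primitive root mod 167.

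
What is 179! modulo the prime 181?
(180)! = (179)! × (180) ≡ -1 mod 181. So (179)! ≡ -1 × (180)^(-1) ≡ (-1)×(-1) = 1 mod 181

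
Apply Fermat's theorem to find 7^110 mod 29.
By Fermat: 7^{28} ≡ 1 mod 29. 110 = 3×28 + 26. So 7^{110} ≡ 7^{26} ≡ 16 mod 29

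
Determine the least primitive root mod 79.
g = 3. Powers: [3, 9, 27, 2, 6, 18, 54, ...] generates all 78 non-zero residues.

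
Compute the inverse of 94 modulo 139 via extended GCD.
Extended GCD: 94(-34) + 139(23) = 1. So 94^(-1) ≡ -34 ≡ 105 (mod 139). Verify: 94 × 105 = 9870 ≡ 1 (mod 139)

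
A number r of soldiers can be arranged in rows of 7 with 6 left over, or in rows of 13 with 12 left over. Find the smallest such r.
M = 7 × 13 = 91. M₁ = 13, y₁ ≡ 6 mod 7. M₂ = 7, y₂ ≡ 2 mod 13. r = 6×13×6 + 12×7×2 ≡ 90 mod 91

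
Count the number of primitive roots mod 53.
There are φ(53-1) = φ(52) = 24 primitive roots modulo 53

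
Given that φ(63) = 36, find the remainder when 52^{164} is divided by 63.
By Euler: 52^{36} ≡ 1 mod 63 since gcd(52, 63) = 1. 164 = 4×36 + 20. So 52^{164} ≡ 52^{20} ≡ 58 mod 63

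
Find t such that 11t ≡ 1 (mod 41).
Since 41 is prime, by Fermat 11^(-1) ≡ 11^{39} ≡ 15 (mod 41). Verify: 11 × 15 = 165 ≡ 1 (mod 41)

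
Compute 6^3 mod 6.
6^{3} = 216 ≡ 0 (mod 6)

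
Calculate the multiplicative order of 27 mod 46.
Powers of 27 mod 46: 27^1≡27, 27^2≡39, 27^3≡41, 27^4≡3, 27^5≡35, 27^6≡25, 27^7≡31, 27^8≡9, 27^9≡13, 27^10≡29, 27^11≡1. So the order of 27 is 11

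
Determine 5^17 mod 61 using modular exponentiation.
By repeated squaring mod 61: 5^{1}≡5, 5^{2}≡25, 5^{4}≡15, 5^{8}≡42, 5^{16}≡56. Then 5^{17} = 5^{16+1} ≡ 56 × 5 ≡ 36 mod 61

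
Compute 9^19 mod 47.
By repeated squaring mod 47: 9^{1}≡9, 9^{2}≡34, 9^{4}≡28, 9^{8}≡32, 9^{16}≡37. Then 9^{19} = 9^{16+2+1} ≡ 37 × 34 × 9 ≡ 42 mod 47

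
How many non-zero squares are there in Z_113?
Exactly half the non-zero residues mod a prime are QRs: (113-1)/2 = 56.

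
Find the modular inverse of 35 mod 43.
Since 43 is prime, by Fermat 35^(-1) ≡ 35^{41} ≡ 16 mod 43. Verify: 35 × 16 = 560 ≡ 1 mod 43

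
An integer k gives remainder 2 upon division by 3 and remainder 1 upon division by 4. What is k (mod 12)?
M = 3 × 4 = 12. M₁ = 4, y₁ ≡ 1 (mod 3). M₂ = 3, y₂ ≡ 3 (mod 4). k = 2×4×1 + 1×3×3 ≡ 5 (mod 12)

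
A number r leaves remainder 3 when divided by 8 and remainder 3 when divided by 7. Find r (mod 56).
M = 8 × 7 = 56. M₁ = 7, y₁ ≡ 7 (mod 8). M₂ = 8, y₂ ≡ 1 (mod 7). r = 3×7×7 + 3×8×1 ≡ 3 (mod 56)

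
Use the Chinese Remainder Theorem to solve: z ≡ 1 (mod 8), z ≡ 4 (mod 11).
M = 8 × 11 = 88. M₁ = 11, y₁ ≡ 3 (mod 8). M₂ = 8, y₂ ≡ 7 (mod 11). z = 1×11×3 + 4×8×7 ≡ 81 (mod 88)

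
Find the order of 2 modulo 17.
Powers of 2 mod 17: 2^1≡2, 2^2≡4, 2^3≡8, 2^4≡16, 2^5≡15, 2^6≡13, 2^7≡9, 2^8≡1. ord_17(2) = 8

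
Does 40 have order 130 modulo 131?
ord_131(40) divides 130. For each prime q|130: 40^{65}≡130, 40^{26}≡89, 40^{10}≡112, none ≡ 1. So 40 has order 130 and is a primitive root mod 131.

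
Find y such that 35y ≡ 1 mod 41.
Since 41 is prime, by Fermat 35^(-1) ≡ 35^{39} ≡ 34 mod 41. Verify: 35 × 34 = 1190 ≡ 1 mod 41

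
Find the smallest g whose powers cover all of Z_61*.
g = 2. Powers: [2, 4, 8, 16, 32, 3, 6, 12, 24, 48, ...] generates all 60 non-zero residues.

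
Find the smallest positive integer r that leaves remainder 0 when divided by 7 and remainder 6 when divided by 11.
M = 7 × 11 = 77. M₁ = 11, y₁ ≡ 2 mod 7. M₂ = 7, y₂ ≡ 8 mod 11. r = 0×11×2 + 6×7×8 ≡ 28 mod 77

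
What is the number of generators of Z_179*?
Number of primitive roots mod 179 = φ(p-1) = φ(178) = 88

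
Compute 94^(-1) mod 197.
Since 197 is prime, by Fermat 94^(-1) ≡ 94^{195} ≡ 153 mod 197. Verify: 94 × 153 = 14382 ≡ 1 mod 197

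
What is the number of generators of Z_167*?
A prime p has φ(p-1) primitive roots; here φ(166) = 82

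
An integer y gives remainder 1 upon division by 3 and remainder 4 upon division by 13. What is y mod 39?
M = 3 × 13 = 39. M₁ = 13, y₁ ≡ 1 mod 3. M₂ = 3, y₂ ≡ 9 mod 13. y = 1×13×1 + 4×3×9 ≡ 4 mod 39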